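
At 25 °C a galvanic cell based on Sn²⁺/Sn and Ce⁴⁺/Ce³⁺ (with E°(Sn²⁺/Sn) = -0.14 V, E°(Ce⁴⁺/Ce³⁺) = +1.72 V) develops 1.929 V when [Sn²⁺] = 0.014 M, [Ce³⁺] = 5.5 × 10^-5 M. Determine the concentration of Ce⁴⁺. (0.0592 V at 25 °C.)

9.5 × 10^-5 M

From the Nernst equation, log Q = n(E° − E)/0.0592 = 2(1.86 − 1.929)/0.0592 = -2.331, so Q = 0.00467.
With Q = [Sn²⁺]·[Ce³⁺]^2/[Ce⁴⁺]^2 and the known concentrations, [Ce⁴⁺]^2 in the denominator gives [Ce⁴⁺] = 9.5 × 10^-5 M.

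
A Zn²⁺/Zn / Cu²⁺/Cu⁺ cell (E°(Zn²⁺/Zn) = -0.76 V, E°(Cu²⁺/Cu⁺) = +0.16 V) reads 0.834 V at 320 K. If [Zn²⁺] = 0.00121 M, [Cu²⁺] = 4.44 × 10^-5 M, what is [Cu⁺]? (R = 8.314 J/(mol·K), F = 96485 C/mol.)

0.029 M

From the Nernst equation, ln Q = nF(E° − E)/RT = 2×96485×(0.92 − 0.834)/(8.314×320) = 6.238, so Q = 512.
With Q = [Zn²⁺]·[Cu⁺]^2/[Cu²⁺]^2 and the known concentrations, [Cu⁺]^2 in the numerator gives [Cu⁺] = 0.029 M.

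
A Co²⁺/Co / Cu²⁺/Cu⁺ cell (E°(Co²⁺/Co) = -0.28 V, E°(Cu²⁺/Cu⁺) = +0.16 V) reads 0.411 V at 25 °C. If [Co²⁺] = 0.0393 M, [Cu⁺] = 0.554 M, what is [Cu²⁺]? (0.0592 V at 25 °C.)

From the Nernst equation, log Q = n(E° − E)/0.0592 = 2(0.44 − 0.411)/0.0592 = 0.980, so Q = 9.54.
With Q = [Co²⁺]·[Cu⁺]^2/[Cu²⁺]^2 and the known concentrations, [Cu²⁺]^2 in the denominator gives [Cu²⁺] = 0.036 M.

0.036 M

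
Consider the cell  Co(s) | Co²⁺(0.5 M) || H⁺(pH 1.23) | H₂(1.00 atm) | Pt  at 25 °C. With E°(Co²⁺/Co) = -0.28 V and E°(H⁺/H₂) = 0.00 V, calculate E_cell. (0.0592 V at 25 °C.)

0.22 V

The hydrogen couple is the cathode, so E°_cell = 0.28 V; n = 2.
[H⁺] = 10^(−1.23) = 0.059 M, and Q = [Co²⁺]·P(H₂) / [H⁺]^2 = 144.
E = E° − (0.0592/2) log Q = 0.28 − (0.0592/2)(2.159) = 0.216 V.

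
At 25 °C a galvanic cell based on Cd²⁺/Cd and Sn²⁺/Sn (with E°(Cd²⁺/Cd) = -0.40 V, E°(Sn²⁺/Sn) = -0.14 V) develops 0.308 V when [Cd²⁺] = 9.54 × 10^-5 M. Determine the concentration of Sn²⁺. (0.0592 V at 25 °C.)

0.004 M

From the Nernst equation, log Q = n(E° − E)/0.0592 = 2(0.26 − 0.308)/0.0592 = -1.622, so Q = 0.0239.
With Q = [Cd²⁺]/[Sn²⁺] and the known concentrations, [Sn²⁺] in the denominator gives [Sn²⁺] = 0.004 M.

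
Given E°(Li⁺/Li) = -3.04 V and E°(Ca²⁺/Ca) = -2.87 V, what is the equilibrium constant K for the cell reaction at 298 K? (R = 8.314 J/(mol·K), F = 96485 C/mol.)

E°_cell = -2.87 − (-3.04) = 0.17 V, with n = 2 electrons transferred.
At equilibrium E = 0, so the Nernst equation gives ln K = nFE°/RT = (2)(96485)(0.17)/((8.314)(298)) = 13.24.
K = e^13.24 = 5.6 × 10^5.

5.6 × 10^5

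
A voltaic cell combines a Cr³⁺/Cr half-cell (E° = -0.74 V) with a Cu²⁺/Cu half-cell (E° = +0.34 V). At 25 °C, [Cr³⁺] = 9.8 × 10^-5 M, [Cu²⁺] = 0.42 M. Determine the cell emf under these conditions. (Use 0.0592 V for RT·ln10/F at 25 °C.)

The Cu²⁺/Cu couple has the higher reduction potential and acts as the cathode, so E°_cell = +0.34 − (-0.74) = 1.08 V.
Balancing electrons gives n = 6; the reaction quotient is Q = [Cr³⁺]^2/[Cu²⁺]^3 = 1.3 × 10^-7.
At 25 °C, E = E° − (0.0592/n) log Q = 1.08 − (0.0592/6)(-6.887) = 1.080 + 0.068 = 1.148 V.

1.15 V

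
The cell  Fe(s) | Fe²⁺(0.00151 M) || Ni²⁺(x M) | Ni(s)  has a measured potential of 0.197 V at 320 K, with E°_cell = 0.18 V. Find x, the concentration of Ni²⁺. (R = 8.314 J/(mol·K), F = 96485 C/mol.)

0.0052 M

From the Nernst equation, ln Q = nF(E° − E)/RT = 2×96485×(0.18 − 0.197)/(8.314×320) = -1.233, so Q = 0.291.
With Q = [Fe²⁺]/[Ni²⁺] and the known concentrations, [Ni²⁺] in the denominator gives [Ni²⁺] = 0.0052 M.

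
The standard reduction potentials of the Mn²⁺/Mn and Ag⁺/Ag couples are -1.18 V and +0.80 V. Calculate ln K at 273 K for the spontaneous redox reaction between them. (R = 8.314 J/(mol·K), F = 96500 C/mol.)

ln K = 168.4

E°_cell = +0.80 − (-1.18) = 1.98 V, with n = 2 electrons transferred.
At equilibrium E = 0, so the Nernst equation gives ln K = nFE°/RT = (2)(96500)(1.98)/((8.314)(273)) = 168.36.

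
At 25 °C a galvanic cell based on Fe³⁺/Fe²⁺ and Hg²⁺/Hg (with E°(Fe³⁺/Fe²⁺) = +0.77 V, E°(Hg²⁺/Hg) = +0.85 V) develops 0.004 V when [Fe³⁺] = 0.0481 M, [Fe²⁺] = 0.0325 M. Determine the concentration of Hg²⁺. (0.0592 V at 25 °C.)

From the Nernst equation, log Q = n(E° − E)/0.0592 = 2(0.08 − 0.004)/0.0592 = 2.568, so Q = 369.
With Q = [Fe³⁺]^2/([Fe²⁺]^2·[Hg²⁺]) and the known concentrations, [Hg²⁺] in the denominator gives [Hg²⁺] = 0.0059 M.

0.0059 M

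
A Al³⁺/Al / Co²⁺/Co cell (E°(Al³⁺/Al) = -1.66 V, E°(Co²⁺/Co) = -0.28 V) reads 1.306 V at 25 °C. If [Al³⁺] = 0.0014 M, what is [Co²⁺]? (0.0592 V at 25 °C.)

4 × 10^-5 M

From the Nernst equation, log Q = n(E° − E)/0.0592 = 6(1.38 − 1.306)/0.0592 = 7.500, so Q = 3.16 × 10^7.
With Q = [Al³⁺]^2/[Co²⁺]^3 and the known concentrations, [Co²⁺]^3 in the denominator gives [Co²⁺] = 4 × 10^-5 M.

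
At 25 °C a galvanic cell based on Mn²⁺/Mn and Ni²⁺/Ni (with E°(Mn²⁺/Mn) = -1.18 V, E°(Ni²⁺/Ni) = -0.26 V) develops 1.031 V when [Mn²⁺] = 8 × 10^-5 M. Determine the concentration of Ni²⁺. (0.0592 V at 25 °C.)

From the Nernst equation, log Q = n(E° − E)/0.0592 = 2(0.92 − 1.031)/0.0592 = -3.750, so Q = 1.78 × 10^-4.
With Q = [Mn²⁺]/[Ni²⁺] and the known concentrations, [Ni²⁺] in the denominator gives [Ni²⁺] = 0.45 M.

0.45 M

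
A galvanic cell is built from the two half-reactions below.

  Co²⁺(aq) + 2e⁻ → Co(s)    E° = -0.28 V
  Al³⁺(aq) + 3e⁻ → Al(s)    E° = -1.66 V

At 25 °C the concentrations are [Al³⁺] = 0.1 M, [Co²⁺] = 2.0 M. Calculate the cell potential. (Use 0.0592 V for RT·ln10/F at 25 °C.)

1.41 V

The Co²⁺/Co couple has the higher reduction potential and acts as the cathode, so E°_cell = -0.28 − (-1.66) = 1.38 V.
Balancing electrons gives n = 6; the reaction quotient is Q = [Al³⁺]^2/[Co²⁺]^3 = 0.00125.
At 25 °C, E = E° − (0.0592/n) log Q = 1.38 − (0.0592/6)(-2.903) = 1.380 + 0.029 = 1.409 V.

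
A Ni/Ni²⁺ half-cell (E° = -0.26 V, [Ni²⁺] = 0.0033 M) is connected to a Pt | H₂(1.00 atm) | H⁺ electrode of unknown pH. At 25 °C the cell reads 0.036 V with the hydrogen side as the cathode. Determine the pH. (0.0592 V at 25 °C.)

pH = 5.02

E°_cell = 0.26 V and n = 2.
log Q = n(E° − E)/0.0592 = 2×(0.26 − 0.036)/0.0592 = 7.568.
With Q = [Ni²⁺]·P(H₂) / [H⁺]^2, solving for [H⁺] gives log[H⁺] = -5.025, so pH = 5.02.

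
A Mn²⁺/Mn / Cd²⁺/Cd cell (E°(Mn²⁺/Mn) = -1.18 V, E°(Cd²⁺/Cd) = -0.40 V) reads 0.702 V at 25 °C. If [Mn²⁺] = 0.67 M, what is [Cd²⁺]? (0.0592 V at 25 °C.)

From the Nernst equation, log Q = n(E° − E)/0.0592 = 2(0.78 − 0.702)/0.0592 = 2.635, so Q = 432.
With Q = [Mn²⁺]/[Cd²⁺] and the known concentrations, [Cd²⁺] in the denominator gives [Cd²⁺] = 0.0016 M.

0.0016 M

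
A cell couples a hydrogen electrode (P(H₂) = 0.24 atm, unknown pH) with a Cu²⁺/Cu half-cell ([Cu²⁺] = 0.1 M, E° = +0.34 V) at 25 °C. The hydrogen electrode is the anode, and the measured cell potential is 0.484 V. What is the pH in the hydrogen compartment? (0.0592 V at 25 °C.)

pH = 3.24

E°_cell = 0.34 V and n = 2.
log Q = n(E° − E)/0.0592 = 2×(0.34 − 0.484)/0.0592 = -4.865.
With Q = [H⁺]^2 / ([Cu²⁺]·P(H₂)), solving for [H⁺] gives log[H⁺] = -3.242, so pH = 3.24.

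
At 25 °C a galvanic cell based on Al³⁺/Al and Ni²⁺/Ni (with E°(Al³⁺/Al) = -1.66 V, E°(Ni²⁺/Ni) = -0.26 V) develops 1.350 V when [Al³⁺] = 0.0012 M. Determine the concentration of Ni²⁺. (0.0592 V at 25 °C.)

From the Nernst equation, log Q = n(E° − E)/0.0592 = 6(1.40 − 1.350)/0.0592 = 5.068, so Q = 1.17 × 10^5.
With Q = [Al³⁺]^2/[Ni²⁺]^3 and the known concentrations, [Ni²⁺]^3 in the denominator gives [Ni²⁺] = 2.3 × 10^-4 M.

2.3 × 10^-4 M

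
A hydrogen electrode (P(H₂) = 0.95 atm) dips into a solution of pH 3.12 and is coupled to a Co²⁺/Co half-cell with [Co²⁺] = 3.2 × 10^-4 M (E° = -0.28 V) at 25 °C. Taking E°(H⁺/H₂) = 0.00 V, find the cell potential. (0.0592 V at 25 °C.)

0.20 V

The hydrogen couple is the cathode, so E°_cell = 0.28 V; n = 2.
[H⁺] = 10^(−3.12) = 7.6 × 10^-4 M, and Q = [Co²⁺]·P(H₂) / [H⁺]^2 = 528.
E = E° − (0.0592/2) log Q = 0.28 − (0.0592/2)(2.723) = 0.199 V.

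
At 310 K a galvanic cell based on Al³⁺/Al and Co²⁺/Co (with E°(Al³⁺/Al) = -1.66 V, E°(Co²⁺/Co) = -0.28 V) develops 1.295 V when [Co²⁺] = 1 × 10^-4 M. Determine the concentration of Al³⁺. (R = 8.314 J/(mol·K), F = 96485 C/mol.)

From the Nernst equation, ln Q = nF(E° − E)/RT = 6×96485×(1.38 − 1.295)/(8.314×310) = 19.092, so Q = 1.96 × 10^8.
With Q = [Al³⁺]^2/[Co²⁺]^3 and the known concentrations, [Al³⁺]^2 in the numerator gives [Al³⁺] = 0.014 M.

0.014 M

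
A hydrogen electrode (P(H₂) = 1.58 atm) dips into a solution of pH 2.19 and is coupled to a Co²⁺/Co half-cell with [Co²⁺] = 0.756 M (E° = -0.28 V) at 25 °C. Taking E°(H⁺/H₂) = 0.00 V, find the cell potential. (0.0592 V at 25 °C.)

0.15 V

The hydrogen couple is the cathode, so E°_cell = 0.28 V; n = 2.
[H⁺] = 10^(−2.19) = 0.0065 M, and Q = [Co²⁺]·P(H₂) / [H⁺]^2 = 2.87 × 10^4.
E = E° − (0.0592/2) log Q = 0.28 − (0.0592/2)(4.457) = 0.148 V.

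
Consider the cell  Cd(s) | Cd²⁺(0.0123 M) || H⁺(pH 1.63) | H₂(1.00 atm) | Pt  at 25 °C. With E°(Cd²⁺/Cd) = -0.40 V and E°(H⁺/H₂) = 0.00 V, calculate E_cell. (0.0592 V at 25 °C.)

0.36 V

The hydrogen couple is the cathode, so E°_cell = 0.40 V; n = 2.
[H⁺] = 10^(−1.63) = 0.023 M, and Q = [Cd²⁺]·P(H₂) / [H⁺]^2 = 22.4.
E = E° − (0.0592/2) log Q = 0.40 − (0.0592/2)(1.350) = 0.360 V.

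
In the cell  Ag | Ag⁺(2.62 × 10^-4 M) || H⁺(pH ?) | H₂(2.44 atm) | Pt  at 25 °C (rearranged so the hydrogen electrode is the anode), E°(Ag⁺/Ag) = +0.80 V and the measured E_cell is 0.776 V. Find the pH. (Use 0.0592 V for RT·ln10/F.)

E°_cell = 0.80 V and n = 2.
log Q = n(E° − E)/0.0592 = 2×(0.80 − 0.776)/0.0592 = 0.811.
With Q = [H⁺]^2 / ([Ag⁺]^2·P(H₂)), solving for [H⁺] gives log[H⁺] = -2.983, so pH = 2.98.

pH = 2.98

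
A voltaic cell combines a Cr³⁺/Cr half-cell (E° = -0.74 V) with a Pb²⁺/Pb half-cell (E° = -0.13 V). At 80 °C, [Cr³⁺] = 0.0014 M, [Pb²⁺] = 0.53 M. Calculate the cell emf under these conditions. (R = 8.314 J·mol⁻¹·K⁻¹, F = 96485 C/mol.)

The Pb²⁺/Pb couple has the higher reduction potential and acts as the cathode, so E°_cell = -0.13 − (-0.74) = 0.61 V.
Balancing electrons gives n = 6; the reaction quotient is Q = [Cr³⁺]^2/[Pb²⁺]^3 = 1.32 × 10^-5.
E = E° − (RT/nF) ln Q = 0.61 − (8.314×353)/(6×96485) × (-11.238) = 0.610 + 0.057 = 0.667 V.

0.667 V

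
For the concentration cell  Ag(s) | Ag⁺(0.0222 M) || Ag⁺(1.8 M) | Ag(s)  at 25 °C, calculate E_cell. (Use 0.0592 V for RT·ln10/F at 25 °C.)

0.11 V

Both half-cells are Ag⁺/Ag, so E°_cell = 0. The concentrated side is the cathode; the cell reaction moves Ag⁺ from high to low concentration with n = 1.
Q = [Ag⁺]_dilute/[Ag⁺]_conc = 0.0222/1.8 = 0.0123.
E = 0 − (0.0592/1) log Q = −(0.0592/1)(-1.909) = 0.1130 V.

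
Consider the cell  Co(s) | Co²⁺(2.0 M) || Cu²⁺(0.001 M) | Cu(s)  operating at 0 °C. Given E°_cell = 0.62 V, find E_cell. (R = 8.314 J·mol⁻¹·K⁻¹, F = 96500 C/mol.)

Balancing electrons gives n = 2; the reaction quotient is Q = [Co²⁺]/[Cu²⁺] = 2000.
E = E° − (RT/nF) ln Q = 0.62 − (8.314×273)/(2×96500) × (7.601) = 0.620 − 0.089 = 0.531 V.

0.531 V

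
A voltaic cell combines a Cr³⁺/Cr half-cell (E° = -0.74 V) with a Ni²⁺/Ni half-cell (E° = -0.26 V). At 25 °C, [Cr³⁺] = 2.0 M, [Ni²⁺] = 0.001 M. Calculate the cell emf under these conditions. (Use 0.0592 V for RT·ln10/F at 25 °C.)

The Ni²⁺/Ni couple has the higher reduction potential and acts as the cathode, so E°_cell = -0.26 − (-0.74) = 0.48 V.
Balancing electrons gives n = 6; the reaction quotient is Q = [Cr³⁺]^2/[Ni²⁺]^3 = 4 × 10^9.
At 25 °C, E = E° − (0.0592/n) log Q = 0.48 − (0.0592/6)(9.602) = 0.480 − 0.095 = 0.385 V.

0.385 V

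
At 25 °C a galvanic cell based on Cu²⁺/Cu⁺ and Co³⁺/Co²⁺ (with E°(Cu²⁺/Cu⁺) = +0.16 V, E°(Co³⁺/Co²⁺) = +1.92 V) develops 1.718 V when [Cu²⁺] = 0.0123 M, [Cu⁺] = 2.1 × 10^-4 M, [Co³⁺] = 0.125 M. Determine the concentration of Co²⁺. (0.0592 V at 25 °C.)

From the Nernst equation, log Q = n(E° − E)/0.0592 = 1(1.76 − 1.718)/0.0592 = 0.709, so Q = 5.12.
With Q = [Cu²⁺]·[Co²⁺]/([Cu⁺]·[Co³⁺]) and the known concentrations, [Co²⁺] in the numerator gives [Co²⁺] = 0.011 M.

0.011 M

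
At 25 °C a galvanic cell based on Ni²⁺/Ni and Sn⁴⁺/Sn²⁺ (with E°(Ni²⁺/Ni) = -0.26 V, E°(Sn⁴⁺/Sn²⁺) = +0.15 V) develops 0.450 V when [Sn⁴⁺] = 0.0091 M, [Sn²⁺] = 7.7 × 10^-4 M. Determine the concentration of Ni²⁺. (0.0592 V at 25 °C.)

0.53 M

From the Nernst equation, log Q = n(E° − E)/0.0592 = 2(0.41 − 0.450)/0.0592 = -1.351, so Q = 0.0445.
With Q = [Ni²⁺]·[Sn²⁺]/[Sn⁴⁺] and the known concentrations, [Ni²⁺] in the numerator gives [Ni²⁺] = 0.53 M.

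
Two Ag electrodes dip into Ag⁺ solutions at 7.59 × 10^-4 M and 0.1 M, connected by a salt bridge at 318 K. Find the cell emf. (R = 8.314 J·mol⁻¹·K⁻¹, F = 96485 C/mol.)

0.13 V

Both half-cells are Ag⁺/Ag, so E°_cell = 0. The concentrated side is the cathode; the cell reaction moves Ag⁺ from high to low concentration with n = 1.
Q = [Ag⁺]_dilute/[Ag⁺]_conc = 7.59 × 10^-4/0.1 = 0.00759.
E = 0 − (RT/nF) ln Q = −((8.314×318)/(1×96485))(-4.881) = 0.1337 V.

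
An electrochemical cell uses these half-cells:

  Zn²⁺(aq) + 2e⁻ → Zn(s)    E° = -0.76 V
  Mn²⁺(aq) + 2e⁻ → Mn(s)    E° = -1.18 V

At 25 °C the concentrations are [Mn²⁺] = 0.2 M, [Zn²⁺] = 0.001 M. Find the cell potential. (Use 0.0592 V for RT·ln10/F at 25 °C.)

0.352 V

The Zn²⁺/Zn couple has the higher reduction potential and acts as the cathode, so E°_cell = -0.76 − (-1.18) = 0.42 V.
Balancing electrons gives n = 2; the reaction quotient is Q = [Mn²⁺]/[Zn²⁺] = 200.
At 25 °C, E = E° − (0.0592/n) log Q = 0.42 − (0.0592/2)(2.301) = 0.420 − 0.068 = 0.352 V.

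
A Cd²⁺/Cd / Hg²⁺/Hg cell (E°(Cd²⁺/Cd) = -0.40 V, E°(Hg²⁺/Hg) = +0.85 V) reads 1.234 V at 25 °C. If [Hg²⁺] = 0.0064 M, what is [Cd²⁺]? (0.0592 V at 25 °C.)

0.022 M

From the Nernst equation, log Q = n(E° − E)/0.0592 = 2(1.25 − 1.234)/0.0592 = 0.541, so Q = 3.47.
With Q = [Cd²⁺]/[Hg²⁺] and the known concentrations, [Cd²⁺] in the numerator gives [Cd²⁺] = 0.022 M.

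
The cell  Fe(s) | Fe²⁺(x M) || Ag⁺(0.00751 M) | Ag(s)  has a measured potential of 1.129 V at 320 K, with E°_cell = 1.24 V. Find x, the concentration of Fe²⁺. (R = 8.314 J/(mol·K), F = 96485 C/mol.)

0.18 M

From the Nernst equation, ln Q = nF(E° − E)/RT = 2×96485×(1.24 − 1.129)/(8.314×320) = 8.051, so Q = 3140.
With Q = [Fe²⁺]/[Ag⁺]^2 and the known concentrations, [Fe²⁺] in the numerator gives [Fe²⁺] = 0.18 M.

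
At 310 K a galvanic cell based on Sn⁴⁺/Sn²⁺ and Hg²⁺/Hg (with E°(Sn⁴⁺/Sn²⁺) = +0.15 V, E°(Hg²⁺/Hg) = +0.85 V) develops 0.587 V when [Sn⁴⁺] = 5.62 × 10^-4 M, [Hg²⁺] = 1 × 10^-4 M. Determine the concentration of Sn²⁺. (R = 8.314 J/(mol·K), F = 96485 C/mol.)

0.0012 M

From the Nernst equation, ln Q = nF(E° − E)/RT = 2×96485×(0.70 − 0.587)/(8.314×310) = 8.461, so Q = 4720.
With Q = [Sn⁴⁺]/([Sn²⁺]·[Hg²⁺]) and the known concentrations, [Sn²⁺] in the denominator gives [Sn²⁺] = 0.0012 M.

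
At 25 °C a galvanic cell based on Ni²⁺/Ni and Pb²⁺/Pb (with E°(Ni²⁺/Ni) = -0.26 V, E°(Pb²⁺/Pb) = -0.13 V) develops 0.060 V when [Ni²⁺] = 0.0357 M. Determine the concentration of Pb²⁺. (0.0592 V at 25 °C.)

From the Nernst equation, log Q = n(E° − E)/0.0592 = 2(0.13 − 0.060)/0.0592 = 2.365, so Q = 232.
With Q = [Ni²⁺]/[Pb²⁺] and the known concentrations, [Pb²⁺] in the denominator gives [Pb²⁺] = 1.5 × 10^-4 M.

1.5 × 10^-4 M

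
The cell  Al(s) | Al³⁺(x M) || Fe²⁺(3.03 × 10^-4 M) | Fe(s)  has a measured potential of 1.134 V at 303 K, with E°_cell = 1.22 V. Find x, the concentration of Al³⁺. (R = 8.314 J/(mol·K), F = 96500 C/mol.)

From the Nernst equation, ln Q = nF(E° − E)/RT = 6×96500×(1.22 − 1.134)/(8.314×303) = 19.766, so Q = 3.84 × 10^8.
With Q = [Al³⁺]^2/[Fe²⁺]^3 and the known concentrations, [Al³⁺]^2 in the numerator gives [Al³⁺] = 0.1 M.

0.1 M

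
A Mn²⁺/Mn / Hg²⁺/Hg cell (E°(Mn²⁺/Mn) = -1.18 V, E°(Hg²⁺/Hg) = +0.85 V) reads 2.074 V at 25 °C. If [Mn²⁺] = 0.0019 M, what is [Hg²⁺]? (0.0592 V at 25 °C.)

From the Nernst equation, log Q = n(E° − E)/0.0592 = 2(2.03 − 2.074)/0.0592 = -1.486, so Q = 0.0326.
With Q = [Mn²⁺]/[Hg²⁺] and the known concentrations, [Hg²⁺] in the denominator gives [Hg²⁺] = 0.058 M.

0.058 M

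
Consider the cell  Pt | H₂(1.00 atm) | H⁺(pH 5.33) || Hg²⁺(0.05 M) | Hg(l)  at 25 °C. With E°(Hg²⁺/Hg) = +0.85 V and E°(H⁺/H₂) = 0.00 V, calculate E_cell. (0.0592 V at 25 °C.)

1.13 V

The Hg²⁺/Hg couple is the cathode, so E°_cell = 0.85 V; n = 2.
[H⁺] = 10^(−5.33) = 4.7 × 10^-6 M, and Q = [H⁺]^2 / ([Hg²⁺]·P(H₂)) = 4.38 × 10^-10.
E = E° − (0.0592/2) log Q = 0.85 − (0.0592/2)(-9.359) = 1.127 V.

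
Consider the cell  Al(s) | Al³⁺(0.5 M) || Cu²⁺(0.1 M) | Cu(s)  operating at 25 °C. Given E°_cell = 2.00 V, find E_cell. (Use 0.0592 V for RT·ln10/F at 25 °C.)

1.98 V

Balancing electrons gives n = 6; the reaction quotient is Q = [Al³⁺]^2/[Cu²⁺]^3 = 250.
At 25 °C, E = E° − (0.0592/n) log Q = 2.00 − (0.0592/6)(2.398) = 2.000 − 0.024 = 1.976 V.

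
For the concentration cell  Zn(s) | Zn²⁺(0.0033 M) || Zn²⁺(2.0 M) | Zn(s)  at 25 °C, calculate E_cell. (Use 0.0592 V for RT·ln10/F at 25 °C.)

0.082 V

Both half-cells are Zn²⁺/Zn, so E°_cell = 0. The concentrated side is the cathode; the cell reaction moves Zn²⁺ from high to low concentration with n = 2.
Q = [Zn²⁺]_dilute/[Zn²⁺]_conc = 0.0033/2.0 = 0.00165.
E = 0 − (0.0592/2) log Q = −(0.0592/2)(-2.783) = 0.0824 V.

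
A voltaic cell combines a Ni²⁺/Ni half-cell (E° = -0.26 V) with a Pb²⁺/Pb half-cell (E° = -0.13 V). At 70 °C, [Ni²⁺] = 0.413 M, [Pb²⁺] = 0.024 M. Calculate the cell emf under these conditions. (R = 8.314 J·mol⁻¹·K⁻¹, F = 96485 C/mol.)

The Pb²⁺/Pb couple has the higher reduction potential and acts as the cathode, so E°_cell = -0.13 − (-0.26) = 0.13 V.
Balancing electrons gives n = 2; the reaction quotient is Q = [Ni²⁺]/[Pb²⁺] = 17.2.
E = E° − (RT/nF) ln Q = 0.13 − (8.314×343)/(2×96485) × (2.845) = 0.130 − 0.042 = 0.088 V.

0.088 V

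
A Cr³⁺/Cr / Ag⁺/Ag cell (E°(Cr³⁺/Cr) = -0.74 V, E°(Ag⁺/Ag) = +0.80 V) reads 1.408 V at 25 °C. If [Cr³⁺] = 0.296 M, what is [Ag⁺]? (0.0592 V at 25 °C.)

From the Nernst equation, log Q = n(E° − E)/0.0592 = 3(1.54 − 1.408)/0.0592 = 6.689, so Q = 4.89 × 10^6.
With Q = [Cr³⁺]/[Ag⁺]^3 and the known concentrations, [Ag⁺]^3 in the denominator gives [Ag⁺] = 0.0039 M.

0.0039 M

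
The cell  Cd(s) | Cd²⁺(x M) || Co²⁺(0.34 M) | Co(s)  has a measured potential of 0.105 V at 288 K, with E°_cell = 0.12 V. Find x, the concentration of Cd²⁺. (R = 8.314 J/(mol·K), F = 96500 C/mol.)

1.1 M

From the Nernst equation, ln Q = nF(E° − E)/RT = 2×96500×(0.12 − 0.105)/(8.314×288) = 1.209, so Q = 3.35.
With Q = [Cd²⁺]/[Co²⁺] and the known concentrations, [Cd²⁺] in the numerator gives [Cd²⁺] = 1.1 M.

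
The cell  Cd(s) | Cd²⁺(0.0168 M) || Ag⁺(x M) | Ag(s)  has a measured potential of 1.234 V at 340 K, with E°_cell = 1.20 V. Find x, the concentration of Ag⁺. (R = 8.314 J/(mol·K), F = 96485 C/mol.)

0.41 M

From the Nernst equation, ln Q = nF(E° − E)/RT = 2×96485×(1.20 − 1.234)/(8.314×340) = -2.321, so Q = 0.0982.
With Q = [Cd²⁺]/[Ag⁺]^2 and the known concentrations, [Ag⁺]^2 in the denominator gives [Ag⁺] = 0.41 M.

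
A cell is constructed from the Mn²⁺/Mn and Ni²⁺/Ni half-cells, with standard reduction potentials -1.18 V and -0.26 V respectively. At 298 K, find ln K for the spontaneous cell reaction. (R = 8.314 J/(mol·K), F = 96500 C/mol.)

ln K = 71.7

E°_cell = -0.26 − (-1.18) = 0.92 V, with n = 2 electrons transferred.
At equilibrium E = 0, so the Nernst equation gives ln K = nFE°/RT = (2)(96500)(0.92)/((8.314)(298)) = 71.67.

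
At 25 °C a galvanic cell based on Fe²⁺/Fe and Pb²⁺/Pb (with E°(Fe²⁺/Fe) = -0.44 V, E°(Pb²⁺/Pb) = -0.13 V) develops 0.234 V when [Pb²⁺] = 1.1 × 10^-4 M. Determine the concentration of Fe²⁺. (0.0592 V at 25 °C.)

From the Nernst equation, log Q = n(E° − E)/0.0592 = 2(0.31 − 0.234)/0.0592 = 2.568, so Q = 369.
With Q = [Fe²⁺]/[Pb²⁺] and the known concentrations, [Fe²⁺] in the numerator gives [Fe²⁺] = 0.041 M.

0.041 M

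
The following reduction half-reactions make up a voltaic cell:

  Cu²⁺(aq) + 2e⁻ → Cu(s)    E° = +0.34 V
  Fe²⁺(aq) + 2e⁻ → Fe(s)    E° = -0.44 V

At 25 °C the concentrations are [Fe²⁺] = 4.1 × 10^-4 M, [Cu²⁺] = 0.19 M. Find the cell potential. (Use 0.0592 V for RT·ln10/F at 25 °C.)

0.859 V

The Cu²⁺/Cu couple has the higher reduction potential and acts as the cathode, so E°_cell = +0.34 − (-0.44) = 0.78 V.
Balancing electrons gives n = 2; the reaction quotient is Q = [Fe²⁺]/[Cu²⁺] = 0.00216.
At 25 °C, E = E° − (0.0592/n) log Q = 0.78 − (0.0592/2)(-2.666) = 0.780 + 0.079 = 0.859 V.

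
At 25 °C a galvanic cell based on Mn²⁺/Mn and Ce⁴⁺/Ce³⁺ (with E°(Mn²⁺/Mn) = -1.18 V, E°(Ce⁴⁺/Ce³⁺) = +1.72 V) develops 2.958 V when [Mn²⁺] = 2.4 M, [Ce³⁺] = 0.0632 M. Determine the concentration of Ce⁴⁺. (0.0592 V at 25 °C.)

0.93 M

From the Nernst equation, log Q = n(E° − E)/0.0592 = 2(2.90 − 2.958)/0.0592 = -1.959, so Q = 0.0110.
With Q = [Mn²⁺]·[Ce³⁺]^2/[Ce⁴⁺]^2 and the known concentrations, [Ce⁴⁺]^2 in the denominator gives [Ce⁴⁺] = 0.93 M.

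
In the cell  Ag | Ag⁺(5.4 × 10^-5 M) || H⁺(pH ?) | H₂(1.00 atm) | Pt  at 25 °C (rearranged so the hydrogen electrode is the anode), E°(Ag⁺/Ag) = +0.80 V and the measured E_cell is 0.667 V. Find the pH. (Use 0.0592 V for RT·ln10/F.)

E°_cell = 0.80 V and n = 2.
log Q = n(E° − E)/0.0592 = 2×(0.80 − 0.667)/0.0592 = 4.493.
With Q = [H⁺]^2 / ([Ag⁺]^2·P(H₂)), solving for [H⁺] gives log[H⁺] = -2.021, so pH = 2.02.

pH = 2.02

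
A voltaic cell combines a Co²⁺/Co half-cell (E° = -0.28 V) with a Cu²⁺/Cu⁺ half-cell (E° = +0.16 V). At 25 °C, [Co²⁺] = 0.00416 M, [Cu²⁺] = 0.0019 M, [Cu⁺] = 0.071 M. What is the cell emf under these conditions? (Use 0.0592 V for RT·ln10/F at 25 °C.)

The Cu²⁺/Cu⁺ couple has the higher reduction potential and acts as the cathode, so E°_cell = +0.16 − (-0.28) = 0.44 V.
Balancing electrons gives n = 2; the reaction quotient is Q = [Co²⁺]·[Cu⁺]^2/[Cu²⁺]^2 = 5.81.
At 25 °C, E = E° − (0.0592/n) log Q = 0.44 − (0.0592/2)(0.764) = 0.440 − 0.023 = 0.417 V.

0.417 V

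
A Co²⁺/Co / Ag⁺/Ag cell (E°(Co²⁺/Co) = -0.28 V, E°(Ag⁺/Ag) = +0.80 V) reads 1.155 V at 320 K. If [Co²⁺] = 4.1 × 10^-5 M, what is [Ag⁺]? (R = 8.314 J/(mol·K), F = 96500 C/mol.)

0.097 M

From the Nernst equation, ln Q = nF(E° − E)/RT = 2×96500×(1.08 − 1.155)/(8.314×320) = -5.441, so Q = 0.00434.
With Q = [Co²⁺]/[Ag⁺]^2 and the known concentrations, [Ag⁺]^2 in the denominator gives [Ag⁺] = 0.097 M.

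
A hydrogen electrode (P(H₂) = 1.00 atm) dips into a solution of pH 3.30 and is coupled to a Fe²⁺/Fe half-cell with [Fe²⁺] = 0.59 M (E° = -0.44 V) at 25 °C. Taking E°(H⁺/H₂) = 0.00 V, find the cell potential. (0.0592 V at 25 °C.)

0.25 V

The hydrogen couple is the cathode, so E°_cell = 0.44 V; n = 2.
[H⁺] = 10^(−3.30) = 5 × 10^-4 M, and Q = [Fe²⁺]·P(H₂) / [H⁺]^2 = 2.35 × 10^6.
E = E° − (0.0592/2) log Q = 0.44 − (0.0592/2)(6.371) = 0.251 V.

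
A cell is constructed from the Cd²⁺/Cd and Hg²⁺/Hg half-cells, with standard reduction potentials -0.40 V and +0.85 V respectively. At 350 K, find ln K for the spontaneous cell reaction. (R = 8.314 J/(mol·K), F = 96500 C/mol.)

ln K = 82.9

E°_cell = +0.85 − (-0.40) = 1.25 V, with n = 2 electrons transferred.
At equilibrium E = 0, so the Nernst equation gives ln K = nFE°/RT = (2)(96500)(1.25)/((8.314)(350)) = 82.91.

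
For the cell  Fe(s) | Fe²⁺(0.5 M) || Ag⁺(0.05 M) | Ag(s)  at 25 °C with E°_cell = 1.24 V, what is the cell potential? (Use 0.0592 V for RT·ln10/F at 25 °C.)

Balancing electrons gives n = 2; the reaction quotient is Q = [Fe²⁺]/[Ag⁺]^2 = 200.
At 25 °C, E = E° − (0.0592/n) log Q = 1.24 − (0.0592/2)(2.301) = 1.240 − 0.068 = 1.172 V.

1.17 V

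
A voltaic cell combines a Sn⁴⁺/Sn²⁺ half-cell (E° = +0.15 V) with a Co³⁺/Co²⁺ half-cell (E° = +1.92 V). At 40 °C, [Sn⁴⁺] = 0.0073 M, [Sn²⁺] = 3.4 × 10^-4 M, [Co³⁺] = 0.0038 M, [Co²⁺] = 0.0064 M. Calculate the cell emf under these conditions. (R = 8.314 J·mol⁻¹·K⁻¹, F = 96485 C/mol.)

The Co³⁺/Co²⁺ couple has the higher reduction potential and acts as the cathode, so E°_cell = +1.92 − (+0.15) = 1.77 V.
Balancing electrons gives n = 2; the reaction quotient is Q = [Sn⁴⁺]·[Co²⁺]^2/([Sn²⁺]·[Co³⁺]^2) = 60.9.
E = E° − (RT/nF) ln Q = 1.77 − (8.314×313)/(2×96485) × (4.109) = 1.770 − 0.055 = 1.715 V.

1.71 V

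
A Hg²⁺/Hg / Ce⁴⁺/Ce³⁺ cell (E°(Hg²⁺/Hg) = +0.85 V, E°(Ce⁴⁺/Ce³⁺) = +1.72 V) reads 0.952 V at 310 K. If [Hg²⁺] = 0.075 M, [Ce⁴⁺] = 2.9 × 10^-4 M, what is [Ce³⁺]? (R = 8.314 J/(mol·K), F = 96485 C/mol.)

4.9 × 10^-5 M

From the Nernst equation, ln Q = nF(E° − E)/RT = 2×96485×(0.87 − 0.952)/(8.314×310) = -6.139, so Q = 0.00216.
With Q = [Hg²⁺]·[Ce³⁺]^2/[Ce⁴⁺]^2 and the known concentrations, [Ce³⁺]^2 in the numerator gives [Ce³⁺] = 4.9 × 10^-5 M.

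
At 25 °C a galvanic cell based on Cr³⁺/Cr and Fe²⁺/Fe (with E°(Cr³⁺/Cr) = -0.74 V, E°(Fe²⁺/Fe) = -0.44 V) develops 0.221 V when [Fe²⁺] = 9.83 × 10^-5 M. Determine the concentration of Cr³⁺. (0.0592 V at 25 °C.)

From the Nernst equation, log Q = n(E° − E)/0.0592 = 6(0.30 − 0.221)/0.0592 = 8.007, so Q = 1.02 × 10^8.
With Q = [Cr³⁺]^2/[Fe²⁺]^3 and the known concentrations, [Cr³⁺]^2 in the numerator gives [Cr³⁺] = 0.0098 M.

0.0098 M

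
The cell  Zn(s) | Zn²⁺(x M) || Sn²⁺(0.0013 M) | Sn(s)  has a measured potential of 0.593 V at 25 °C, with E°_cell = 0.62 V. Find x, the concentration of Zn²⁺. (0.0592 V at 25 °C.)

From the Nernst equation, log Q = n(E° − E)/0.0592 = 2(0.62 − 0.593)/0.0592 = 0.912, so Q = 8.17.
With Q = [Zn²⁺]/[Sn²⁺] and the known concentrations, [Zn²⁺] in the numerator gives [Zn²⁺] = 0.011 M.

0.011 M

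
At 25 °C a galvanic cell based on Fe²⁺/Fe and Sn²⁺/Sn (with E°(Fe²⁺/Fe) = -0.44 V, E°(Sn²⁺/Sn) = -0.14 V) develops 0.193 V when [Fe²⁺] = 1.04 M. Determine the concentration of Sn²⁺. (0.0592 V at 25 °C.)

From the Nernst equation, log Q = n(E° − E)/0.0592 = 2(0.30 − 0.193)/0.0592 = 3.615, so Q = 4120.
With Q = [Fe²⁺]/[Sn²⁺] and the known concentrations, [Sn²⁺] in the denominator gives [Sn²⁺] = 2.5 × 10^-4 M.

2.5 × 10^-4 M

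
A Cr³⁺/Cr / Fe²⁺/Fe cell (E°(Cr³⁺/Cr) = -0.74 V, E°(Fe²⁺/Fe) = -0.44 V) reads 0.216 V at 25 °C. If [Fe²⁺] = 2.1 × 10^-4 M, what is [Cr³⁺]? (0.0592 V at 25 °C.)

From the Nernst equation, log Q = n(E° − E)/0.0592 = 6(0.30 − 0.216)/0.0592 = 8.514, so Q = 3.26 × 10^8.
With Q = [Cr³⁺]^2/[Fe²⁺]^3 and the known concentrations, [Cr³⁺]^2 in the numerator gives [Cr³⁺] = 0.055 M.

0.055 M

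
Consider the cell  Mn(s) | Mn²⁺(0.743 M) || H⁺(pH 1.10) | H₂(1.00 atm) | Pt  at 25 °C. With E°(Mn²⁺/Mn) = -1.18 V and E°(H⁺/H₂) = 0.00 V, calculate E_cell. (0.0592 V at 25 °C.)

The hydrogen couple is the cathode, so E°_cell = 1.18 V; n = 2.
[H⁺] = 10^(−1.10) = 0.079 M, and Q = [Mn²⁺]·P(H₂) / [H⁺]^2 = 118.
E = E° − (0.0592/2) log Q = 1.18 − (0.0592/2)(2.071) = 1.119 V.

1.12 V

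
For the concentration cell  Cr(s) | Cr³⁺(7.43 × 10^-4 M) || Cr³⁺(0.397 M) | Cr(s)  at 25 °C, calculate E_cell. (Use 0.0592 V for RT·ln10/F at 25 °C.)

Both half-cells are Cr³⁺/Cr, so E°_cell = 0. The concentrated side is the cathode; the cell reaction moves Cr³⁺ from high to low concentration with n = 3.
Q = [Cr³⁺]_dilute/[Cr³⁺]_conc = 7.43 × 10^-4/0.397 = 0.00187.
E = 0 − (0.0592/3) log Q = −(0.0592/3)(-2.728) = 0.0538 V.

0.054 V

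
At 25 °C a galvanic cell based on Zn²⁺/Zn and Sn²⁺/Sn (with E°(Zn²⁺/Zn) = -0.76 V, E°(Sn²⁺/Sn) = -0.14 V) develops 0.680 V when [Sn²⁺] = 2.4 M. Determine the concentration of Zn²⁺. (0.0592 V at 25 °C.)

From the Nernst equation, log Q = n(E° − E)/0.0592 = 2(0.62 − 0.680)/0.0592 = -2.027, so Q = 0.00940.
With Q = [Zn²⁺]/[Sn²⁺] and the known concentrations, [Zn²⁺] in the numerator gives [Zn²⁺] = 0.023 M.

0.023 M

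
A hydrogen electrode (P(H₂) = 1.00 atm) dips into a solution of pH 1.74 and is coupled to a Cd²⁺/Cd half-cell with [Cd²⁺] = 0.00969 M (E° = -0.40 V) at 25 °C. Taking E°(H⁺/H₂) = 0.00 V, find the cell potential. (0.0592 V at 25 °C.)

The hydrogen couple is the cathode, so E°_cell = 0.40 V; n = 2.
[H⁺] = 10^(−1.74) = 0.018 M, and Q = [Cd²⁺]·P(H₂) / [H⁺]^2 = 29.3.
E = E° − (0.0592/2) log Q = 0.40 − (0.0592/2)(1.466) = 0.357 V.

0.36 V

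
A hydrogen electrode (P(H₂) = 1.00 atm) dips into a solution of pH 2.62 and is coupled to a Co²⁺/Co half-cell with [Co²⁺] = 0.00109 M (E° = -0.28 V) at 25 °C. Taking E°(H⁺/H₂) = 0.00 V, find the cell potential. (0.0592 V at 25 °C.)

0.21 V

The hydrogen couple is the cathode, so E°_cell = 0.28 V; n = 2.
[H⁺] = 10^(−2.62) = 0.0024 M, and Q = [Co²⁺]·P(H₂) / [H⁺]^2 = 189.
E = E° − (0.0592/2) log Q = 0.28 − (0.0592/2)(2.277) = 0.213 V.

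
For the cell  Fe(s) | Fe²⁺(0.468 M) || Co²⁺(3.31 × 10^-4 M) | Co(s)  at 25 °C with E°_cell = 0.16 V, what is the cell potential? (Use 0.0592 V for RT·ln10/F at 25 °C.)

Balancing electrons gives n = 2; the reaction quotient is Q = [Fe²⁺]/[Co²⁺] = 1410.
At 25 °C, E = E° − (0.0592/n) log Q = 0.16 − (0.0592/2)(3.150) = 0.160 − 0.093 = 0.067 V.

0.067 V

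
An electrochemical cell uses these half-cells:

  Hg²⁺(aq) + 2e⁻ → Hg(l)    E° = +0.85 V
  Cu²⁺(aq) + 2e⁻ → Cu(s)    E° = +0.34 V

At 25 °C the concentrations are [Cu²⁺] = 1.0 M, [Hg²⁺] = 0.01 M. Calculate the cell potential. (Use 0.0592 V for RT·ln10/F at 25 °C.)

The Hg²⁺/Hg couple has the higher reduction potential and acts as the cathode, so E°_cell = +0.85 − (+0.34) = 0.51 V.
Balancing electrons gives n = 2; the reaction quotient is Q = [Cu²⁺]/[Hg²⁺] = 100.
At 25 °C, E = E° − (0.0592/n) log Q = 0.51 − (0.0592/2)(2.000) = 0.510 − 0.059 = 0.451 V.

0.451 V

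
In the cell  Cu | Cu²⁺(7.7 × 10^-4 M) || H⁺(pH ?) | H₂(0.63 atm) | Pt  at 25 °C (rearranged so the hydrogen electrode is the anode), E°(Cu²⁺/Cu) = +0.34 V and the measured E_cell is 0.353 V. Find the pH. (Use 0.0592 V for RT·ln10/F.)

pH = 1.88

E°_cell = 0.34 V and n = 2.
log Q = n(E° − E)/0.0592 = 2×(0.34 − 0.353)/0.0592 = -0.439.
With Q = [H⁺]^2 / ([Cu²⁺]·P(H₂)), solving for [H⁺] gives log[H⁺] = -1.877, so pH = 1.88.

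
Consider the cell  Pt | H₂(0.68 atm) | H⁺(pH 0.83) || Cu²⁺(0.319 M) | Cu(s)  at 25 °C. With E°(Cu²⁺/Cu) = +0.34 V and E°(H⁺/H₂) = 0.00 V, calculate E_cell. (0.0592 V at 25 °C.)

0.37 V

The Cu²⁺/Cu couple is the cathode, so E°_cell = 0.34 V; n = 2.
[H⁺] = 10^(−0.83) = 0.15 M, and Q = [H⁺]^2 / ([Cu²⁺]·P(H₂)) = 0.101.
E = E° − (0.0592/2) log Q = 0.34 − (0.0592/2)(-0.996) = 0.369 V.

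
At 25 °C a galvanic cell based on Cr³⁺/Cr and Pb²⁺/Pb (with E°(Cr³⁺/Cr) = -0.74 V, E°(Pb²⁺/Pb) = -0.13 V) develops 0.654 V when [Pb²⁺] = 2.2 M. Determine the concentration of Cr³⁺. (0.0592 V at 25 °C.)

0.019 M

From the Nernst equation, log Q = n(E° − E)/0.0592 = 6(0.61 − 0.654)/0.0592 = -4.459, so Q = 3.47 × 10^-5.
With Q = [Cr³⁺]^2/[Pb²⁺]^3 and the known concentrations, [Cr³⁺]^2 in the numerator gives [Cr³⁺] = 0.019 M.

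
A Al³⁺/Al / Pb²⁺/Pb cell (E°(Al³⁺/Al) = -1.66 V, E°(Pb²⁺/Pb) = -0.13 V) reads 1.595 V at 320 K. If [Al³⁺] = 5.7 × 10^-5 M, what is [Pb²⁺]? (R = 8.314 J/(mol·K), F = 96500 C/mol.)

0.17 M

From the Nernst equation, ln Q = nF(E° − E)/RT = 6×96500×(1.53 − 1.595)/(8.314×320) = -14.146, so Q = 7.19 × 10^-7.
With Q = [Al³⁺]^2/[Pb²⁺]^3 and the known concentrations, [Pb²⁺]^3 in the denominator gives [Pb²⁺] = 0.17 M.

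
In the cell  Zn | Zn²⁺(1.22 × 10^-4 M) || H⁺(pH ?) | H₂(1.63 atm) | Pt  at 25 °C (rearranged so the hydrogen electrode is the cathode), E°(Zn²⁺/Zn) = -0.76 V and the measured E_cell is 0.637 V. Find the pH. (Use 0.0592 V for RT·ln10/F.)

pH = 3.93

E°_cell = 0.76 V and n = 2.
log Q = n(E° − E)/0.0592 = 2×(0.76 − 0.637)/0.0592 = 4.155.
With Q = [Zn²⁺]·P(H₂) / [H⁺]^2, solving for [H⁺] gives log[H⁺] = -3.928, so pH = 3.93.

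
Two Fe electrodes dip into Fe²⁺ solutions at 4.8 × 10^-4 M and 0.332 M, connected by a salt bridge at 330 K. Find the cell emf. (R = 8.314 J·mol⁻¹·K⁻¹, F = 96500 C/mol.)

Both half-cells are Fe²⁺/Fe, so E°_cell = 0. The concentrated side is the cathode; the cell reaction moves Fe²⁺ from high to low concentration with n = 2.
Q = [Fe²⁺]_dilute/[Fe²⁺]_conc = 4.8 × 10^-4/0.332 = 0.00145.
E = 0 − (RT/nF) ln Q = −((8.314×330)/(2×96500))(-6.539) = 0.0930 V.

0.093 V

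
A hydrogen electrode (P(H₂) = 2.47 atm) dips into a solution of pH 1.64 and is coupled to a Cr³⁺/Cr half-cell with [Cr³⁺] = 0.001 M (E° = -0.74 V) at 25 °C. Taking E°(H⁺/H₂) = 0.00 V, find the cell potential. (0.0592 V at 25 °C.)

0.69 V

The hydrogen couple is the cathode, so E°_cell = 0.74 V; n = 6.
[H⁺] = 10^(−1.64) = 0.023 M, and Q = [Cr³⁺]^2·P(H₂)^3 / [H⁺]^6 = 1.04 × 10^5.
E = E° − (0.0592/6) log Q = 0.74 − (0.0592/6)(5.018) = 0.690 V.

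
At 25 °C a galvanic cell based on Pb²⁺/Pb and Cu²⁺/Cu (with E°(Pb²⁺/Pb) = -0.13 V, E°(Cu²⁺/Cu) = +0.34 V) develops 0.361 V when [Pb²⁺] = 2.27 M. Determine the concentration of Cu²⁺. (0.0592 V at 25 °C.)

From the Nernst equation, log Q = n(E° − E)/0.0592 = 2(0.47 − 0.361)/0.0592 = 3.682, so Q = 4810.
With Q = [Pb²⁺]/[Cu²⁺] and the known concentrations, [Cu²⁺] in the denominator gives [Cu²⁺] = 4.7 × 10^-4 M.

4.7 × 10^-4 M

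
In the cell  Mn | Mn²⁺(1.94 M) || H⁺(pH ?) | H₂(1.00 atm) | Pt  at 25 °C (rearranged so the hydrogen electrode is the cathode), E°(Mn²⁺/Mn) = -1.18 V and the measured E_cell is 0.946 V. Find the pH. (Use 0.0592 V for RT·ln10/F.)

pH = 3.81

E°_cell = 1.18 V and n = 2.
log Q = n(E° − E)/0.0592 = 2×(1.18 − 0.946)/0.0592 = 7.905.
With Q = [Mn²⁺]·P(H₂) / [H⁺]^2, solving for [H⁺] gives log[H⁺] = -3.809, so pH = 3.81.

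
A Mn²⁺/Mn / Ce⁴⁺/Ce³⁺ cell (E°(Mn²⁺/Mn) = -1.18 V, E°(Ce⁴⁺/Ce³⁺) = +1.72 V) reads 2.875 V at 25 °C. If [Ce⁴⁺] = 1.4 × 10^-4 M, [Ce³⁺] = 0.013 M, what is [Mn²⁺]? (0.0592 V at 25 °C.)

8.1 × 10^-4 M

From the Nernst equation, log Q = n(E° − E)/0.0592 = 2(2.90 − 2.875)/0.0592 = 0.845, so Q = 6.99.
With Q = [Mn²⁺]·[Ce³⁺]^2/[Ce⁴⁺]^2 and the known concentrations, [Mn²⁺] in the numerator gives [Mn²⁺] = 8.1 × 10^-4 M.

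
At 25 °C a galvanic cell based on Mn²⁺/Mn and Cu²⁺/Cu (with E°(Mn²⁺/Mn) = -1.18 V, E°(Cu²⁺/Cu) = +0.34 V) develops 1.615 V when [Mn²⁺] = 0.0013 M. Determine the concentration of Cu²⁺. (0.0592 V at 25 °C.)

2.1 M

From the Nernst equation, log Q = n(E° − E)/0.0592 = 2(1.52 − 1.615)/0.0592 = -3.209, so Q = 6.17 × 10^-4.
With Q = [Mn²⁺]/[Cu²⁺] and the known concentrations, [Cu²⁺] in the denominator gives [Cu²⁺] = 2.1 M.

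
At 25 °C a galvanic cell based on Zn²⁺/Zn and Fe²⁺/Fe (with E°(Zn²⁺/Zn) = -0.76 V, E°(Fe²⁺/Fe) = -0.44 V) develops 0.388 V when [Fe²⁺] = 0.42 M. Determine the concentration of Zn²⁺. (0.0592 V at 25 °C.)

0.0021 M

From the Nernst equation, log Q = n(E° − E)/0.0592 = 2(0.32 − 0.388)/0.0592 = -2.297, so Q = 0.00504.
With Q = [Zn²⁺]/[Fe²⁺] and the known concentrations, [Zn²⁺] in the numerator gives [Zn²⁺] = 0.0021 M.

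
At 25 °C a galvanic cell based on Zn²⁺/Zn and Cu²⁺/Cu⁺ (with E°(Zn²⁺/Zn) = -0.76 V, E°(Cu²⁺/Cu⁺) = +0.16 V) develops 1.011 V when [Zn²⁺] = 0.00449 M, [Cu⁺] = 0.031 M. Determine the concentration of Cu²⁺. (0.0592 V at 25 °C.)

0.072 M

From the Nernst equation, log Q = n(E° − E)/0.0592 = 2(0.92 − 1.011)/0.0592 = -3.074, so Q = 8.43 × 10^-4.
With Q = [Zn²⁺]·[Cu⁺]^2/[Cu²⁺]^2 and the known concentrations, [Cu²⁺]^2 in the denominator gives [Cu²⁺] = 0.072 M.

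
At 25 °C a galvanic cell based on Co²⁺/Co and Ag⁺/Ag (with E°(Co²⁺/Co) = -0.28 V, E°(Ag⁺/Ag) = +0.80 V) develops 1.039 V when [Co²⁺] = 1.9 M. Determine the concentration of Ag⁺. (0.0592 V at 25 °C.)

0.28 M

From the Nernst equation, log Q = n(E° − E)/0.0592 = 2(1.08 − 1.039)/0.0592 = 1.385, so Q = 24.3.
With Q = [Co²⁺]/[Ag⁺]^2 and the known concentrations, [Ag⁺]^2 in the denominator gives [Ag⁺] = 0.28 M.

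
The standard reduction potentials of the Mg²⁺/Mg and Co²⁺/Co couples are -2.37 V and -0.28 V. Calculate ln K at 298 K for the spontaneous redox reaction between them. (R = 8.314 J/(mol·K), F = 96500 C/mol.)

ln K = 162.8

E°_cell = -0.28 − (-2.37) = 2.09 V, with n = 2 electrons transferred.
At equilibrium E = 0, so the Nernst equation gives ln K = nFE°/RT = (2)(96500)(2.09)/((8.314)(298)) = 162.81.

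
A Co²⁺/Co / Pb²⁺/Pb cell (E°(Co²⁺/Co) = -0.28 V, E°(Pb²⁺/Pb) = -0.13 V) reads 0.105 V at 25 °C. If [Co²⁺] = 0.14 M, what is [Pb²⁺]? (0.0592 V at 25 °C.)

0.0042 M

From the Nernst equation, log Q = n(E° − E)/0.0592 = 2(0.15 − 0.105)/0.0592 = 1.520, so Q = 33.1.
With Q = [Co²⁺]/[Pb²⁺] and the known concentrations, [Pb²⁺] in the denominator gives [Pb²⁺] = 0.0042 M.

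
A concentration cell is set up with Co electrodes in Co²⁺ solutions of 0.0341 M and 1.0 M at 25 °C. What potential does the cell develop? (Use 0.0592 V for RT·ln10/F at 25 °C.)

0.043 V

Both half-cells are Co²⁺/Co, so E°_cell = 0. The concentrated side is the cathode; the cell reaction moves Co²⁺ from high to low concentration with n = 2.
Q = [Co²⁺]_dilute/[Co²⁺]_conc = 0.0341/1.0 = 0.0341.
E = 0 − (0.0592/2) log Q = −(0.0592/2)(-1.467) = 0.0434 V.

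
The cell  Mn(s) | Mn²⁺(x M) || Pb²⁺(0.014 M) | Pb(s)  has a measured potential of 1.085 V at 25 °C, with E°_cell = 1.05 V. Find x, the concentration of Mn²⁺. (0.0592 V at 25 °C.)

From the Nernst equation, log Q = n(E° − E)/0.0592 = 2(1.05 − 1.085)/0.0592 = -1.182, so Q = 0.0657.
With Q = [Mn²⁺]/[Pb²⁺] and the known concentrations, [Mn²⁺] in the numerator gives [Mn²⁺] = 9.2 × 10^-4 M.

9.2 × 10^-4 M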